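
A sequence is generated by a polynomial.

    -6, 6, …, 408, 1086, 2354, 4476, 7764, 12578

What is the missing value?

104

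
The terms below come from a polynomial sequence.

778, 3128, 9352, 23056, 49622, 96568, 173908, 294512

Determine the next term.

474466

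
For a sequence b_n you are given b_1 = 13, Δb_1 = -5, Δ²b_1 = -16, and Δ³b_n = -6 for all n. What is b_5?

-127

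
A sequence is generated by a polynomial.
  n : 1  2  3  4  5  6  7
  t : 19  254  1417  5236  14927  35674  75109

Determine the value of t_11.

684929

First differences: 235, 1163, 3819, 9691, 20747, 39435
Second differences: 928, 2656, 5872, 11056, 18688
Third differences: 1728, 3216, 5184, 7632
Fourth differences: 1488, 1968, 2448
Fifth differences: 480, 480
Fifth differences constant at 480.
2448 + 480 = 2928;  7632 + 2928 = 10560;  18688 + 10560 = 29248;  39435 + 29248 = 68683;  75109 + 68683 = 143792
2928 + 480 = 3408;  10560 + 3408 = 13968;  29248 + 13968 = 43216;  68683 + 43216 = 111899;  143792 + 111899 = 255691
3408 + 480 = 3888;  13968 + 3888 = 17856;  43216 + 17856 = 61072;  111899 + 61072 = 172971;  255691 + 172971 = 428662
3888 + 480 = 4368;  17856 + 4368 = 22224;  61072 + 22224 = 83296;  172971 + 83296 = 256267;  428662 + 256267 = 684929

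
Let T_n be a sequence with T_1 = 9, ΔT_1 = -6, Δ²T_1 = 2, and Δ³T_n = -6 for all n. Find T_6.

-61

Build the table forward from the leading diagonal:
Third differences: -6, -6, -6, -6, -6, -6
Second differences: 2, -4, -10, -16, -22, -28
First differences: -6, -4, -8, -18, -34, -56
T: 9, 3, -1, -9, -27, -61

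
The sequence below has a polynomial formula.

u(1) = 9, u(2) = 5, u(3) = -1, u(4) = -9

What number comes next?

First differences: -4  -6  -8
Second differences: -2  -2
Second differences constant at -2.
-8 − 2 = -10;  -9 − 10 = -19

-19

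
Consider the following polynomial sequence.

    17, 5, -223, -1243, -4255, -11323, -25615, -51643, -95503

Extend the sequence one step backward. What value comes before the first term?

D1: -12  -228  -1020  -3012  -7068  -14292  -26028  -43860
D2: -216  -792  -1992  -4056  -7224  -11736  -17832
D3: -576  -1200  -2064  -3168  -4512  -6096
D4: -624  -864  -1104  -1344  -1584
D5: -240  -240  -240  -240
The fifth differences are constant at -240.
Work back: -624 + 240 = -384;  -576 + 384 = -192;  -216 + 192 = -24;  -12 + 24 = 12;  17 − 12 = 5

5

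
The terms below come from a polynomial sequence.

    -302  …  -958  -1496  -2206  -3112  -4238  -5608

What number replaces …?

-568

Using the last 6 terms:
-538, -710, -906, -1126, -1370
-172, -196, -220, -244
-24, -24, -24
Constant third difference = -24.
Extend backward: -172 + 24 = -148;  -538 + 148 = -390;  -958 + 390 = -568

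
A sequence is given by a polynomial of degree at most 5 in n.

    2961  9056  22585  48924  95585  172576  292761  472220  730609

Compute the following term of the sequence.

Δ: 6095  13529  26339  46661  76991  120185  179459  258389
Δ²: 7434  12810  20322  30330  43194  59274  78930
Δ³: 5376  7512  10008  12864  16080  19656
Δ⁴: 2136  2496  2856  3216  3576
Δ⁵: 360  360  360  360
Fifth differences constant at 360.
3576 + 360 = 3936;  19656 + 3936 = 23592;  78930 + 23592 = 102522;  258389 + 102522 = 360911;  730609 + 360911 = 1091520

1091520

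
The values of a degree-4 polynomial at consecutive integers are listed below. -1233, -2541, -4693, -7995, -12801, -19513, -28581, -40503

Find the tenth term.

-75141

First differences: -1308  -2152  -3302  -4806  -6712  -9068  -11922
Second differences: -844  -1150  -1504  -1906  -2356  -2854
Third differences: -306  -354  -402  -450  -498
Fourth differences: -48  -48  -48  -48
Fourth differences constant at -48.
-498 − 48 = -546;  -2854 − 546 = -3400;  -11922 − 3400 = -15322;  -40503 − 15322 = -55825
-546 − 48 = -594;  -3400 − 594 = -3994;  -15322 − 3994 = -19316;  -55825 − 19316 = -75141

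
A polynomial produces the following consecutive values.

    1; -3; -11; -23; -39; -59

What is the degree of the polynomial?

D1: -4, -8, -12, -16, -20
D2: -4, -4, -4, -4
The second differences are constant, so the polynomial has degree 2.

2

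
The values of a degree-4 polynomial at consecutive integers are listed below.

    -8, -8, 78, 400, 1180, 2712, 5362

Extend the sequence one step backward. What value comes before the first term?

0

First differences: 0, 86, 322, 780, 1532, 2650
Second differences: 86, 236, 458, 752, 1118
Third differences: 150, 222, 294, 366
Fourth differences: 72, 72, 72
The fourth differences are constant at 72.
Work back: 150 − 72 = 78;  86 − 78 = 8;  0 − 8 = -8;  -8 + 8 = 0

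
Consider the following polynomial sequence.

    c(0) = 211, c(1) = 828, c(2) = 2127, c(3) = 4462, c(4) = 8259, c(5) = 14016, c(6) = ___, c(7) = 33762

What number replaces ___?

22303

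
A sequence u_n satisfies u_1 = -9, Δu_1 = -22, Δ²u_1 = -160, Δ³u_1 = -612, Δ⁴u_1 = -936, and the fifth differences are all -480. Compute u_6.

-12999

Build the table forward from the leading diagonal:
D5: -480, -480, -480, -480, -480, -480
D4: -936, -1416, -1896, -2376, -2856, -3336
D3: -612, -1548, -2964, -4860, -7236, -10092
D2: -160, -772, -2320, -5284, -10144, -17380
D1: -22, -182, -954, -3274, -8558, -18702
u: -9, -31, -213, -1167, -4441, -12999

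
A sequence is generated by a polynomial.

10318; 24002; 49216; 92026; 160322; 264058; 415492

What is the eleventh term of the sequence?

1837448

13684 , 25214 , 42810 , 68296 , 103736 , 151434
11530 , 17596 , 25486 , 35440 , 47698
6066 , 7890 , 9954 , 12258
1824 , 2064 , 2304
240 , 240
Constant fifth difference = 240, so extend:
2304 + 240 = 2544;  12258 + 2544 = 14802;  47698 + 14802 = 62500;  151434 + 62500 = 213934;  415492 + 213934 = 629426
2544 + 240 = 2784;  14802 + 2784 = 17586;  62500 + 17586 = 80086;  213934 + 80086 = 294020;  629426 + 294020 = 923446
2784 + 240 = 3024;  17586 + 3024 = 20610;  80086 + 20610 = 100696;  294020 + 100696 = 394716;  923446 + 394716 = 1318162
3024 + 240 = 3264;  20610 + 3264 = 23874;  100696 + 23874 = 124570;  394716 + 124570 = 519286;  1318162 + 519286 = 1837448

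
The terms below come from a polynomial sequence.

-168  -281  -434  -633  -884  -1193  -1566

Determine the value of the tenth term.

-3129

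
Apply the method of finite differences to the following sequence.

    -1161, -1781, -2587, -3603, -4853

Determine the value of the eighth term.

-10247

First differences: -620 , -806 , -1016 , -1250
Second differences: -186 , -210 , -234
Third differences: -24 , -24
Constant third difference = -24, so extend:
-234 − 24 = -258;  -1250 − 258 = -1508;  -4853 − 1508 = -6361
-258 − 24 = -282;  -1508 − 282 = -1790;  -6361 − 1790 = -8151
-282 − 24 = -306;  -1790 − 306 = -2096;  -8151 − 2096 = -10247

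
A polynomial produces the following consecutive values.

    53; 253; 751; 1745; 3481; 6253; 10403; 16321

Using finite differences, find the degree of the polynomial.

Δ: 200, 498, 994, 1736, 2772, 4150, 5918
Δ²: 298, 496, 742, 1036, 1378, 1768
Δ³: 198, 246, 294, 342, 390
Δ⁴: 48, 48, 48, 48
The fourth differences are constant, so the polynomial has degree 4.

4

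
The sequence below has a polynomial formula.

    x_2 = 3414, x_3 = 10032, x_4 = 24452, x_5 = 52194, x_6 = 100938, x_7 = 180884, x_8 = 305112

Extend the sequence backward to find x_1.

D1: 6618, 14420, 27742, 48744, 79946, 124228
D2: 7802, 13322, 21002, 31202, 44282
D3: 5520, 7680, 10200, 13080
D4: 2160, 2520, 2880
D5: 360, 360
The fifth differences are constant at 360.
Work back: 2160 − 360 = 1800;  5520 − 1800 = 3720;  7802 − 3720 = 4082;  6618 − 4082 = 2536;  3414 − 2536 = 878

878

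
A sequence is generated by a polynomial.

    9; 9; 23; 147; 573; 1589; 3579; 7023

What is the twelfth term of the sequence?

48299

D1: 0  14  124  426  1016  1990  3444
D2: 14  110  302  590  974  1454
D3: 96  192  288  384  480
D4: 96  96  96  96
The fourth differences are constant (96).
480 + 96 = 576;  1454 + 576 = 2030;  3444 + 2030 = 5474;  7023 + 5474 = 12497
576 + 96 = 672;  2030 + 672 = 2702;  5474 + 2702 = 8176;  12497 + 8176 = 20673
672 + 96 = 768;  2702 + 768 = 3470;  8176 + 3470 = 11646;  20673 + 11646 = 32319
768 + 96 = 864;  3470 + 864 = 4334;  11646 + 4334 = 15980;  32319 + 15980 = 48299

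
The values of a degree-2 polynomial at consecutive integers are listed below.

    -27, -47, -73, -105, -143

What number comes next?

-187

-20, -26, -32, -38
-6, -6, -6
Second differences constant at -6.
-38 − 6 = -44;  -143 − 44 = -187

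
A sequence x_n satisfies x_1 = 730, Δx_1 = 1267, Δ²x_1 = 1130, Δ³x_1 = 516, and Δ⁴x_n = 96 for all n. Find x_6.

Build the table forward from the leading diagonal:
Fourth differences: 96  96  96  96  96  96
Third differences: 516  612  708  804  900  996
Second differences: 1130  1646  2258  2966  3770  4670
First differences: 1267  2397  4043  6301  9267  13037
x: 730  1997  4394  8437  14738  24005

24005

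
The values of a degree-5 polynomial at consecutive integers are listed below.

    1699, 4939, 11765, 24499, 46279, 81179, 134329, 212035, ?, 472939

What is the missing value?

Using the first 8 terms:
3240, 6826, 12734, 21780, 34900, 53150, 77706
3586, 5908, 9046, 13120, 18250, 24556
2322, 3138, 4074, 5130, 6306
816, 936, 1056, 1176
120, 120, 120
Constant fifth difference = 120.
Extend forward: 1176 + 120 = 1296;  6306 + 1296 = 7602;  24556 + 7602 = 32158;  77706 + 32158 = 109864;  212035 + 109864 = 321899

321899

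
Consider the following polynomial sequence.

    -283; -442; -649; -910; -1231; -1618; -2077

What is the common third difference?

First differences: -159, -207, -261, -321, -387, -459
Second differences: -48, -54, -60, -66, -72
Third differences: -6, -6, -6, -6

-6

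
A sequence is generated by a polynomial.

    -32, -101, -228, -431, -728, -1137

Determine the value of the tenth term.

-4253

Δ: -69  -127  -203  -297  -409
Δ²: -58  -76  -94  -112
Δ³: -18  -18  -18
Constant third difference = -18, so extend:
-112 − 18 = -130;  -409 − 130 = -539;  -1137 − 539 = -1676
-130 − 18 = -148;  -539 − 148 = -687;  -1676 − 687 = -2363
-148 − 18 = -166;  -687 − 166 = -853;  -2363 − 853 = -3216
-166 − 18 = -184;  -853 − 184 = -1037;  -3216 − 1037 = -4253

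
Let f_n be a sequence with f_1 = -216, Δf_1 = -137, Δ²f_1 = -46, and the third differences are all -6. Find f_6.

-1421

Build the table forward from the leading diagonal:
Third differences: -6  -6  -6  -6  -6  -6
Second differences: -46  -52  -58  -64  -70  -76
First differences: -137  -183  -235  -293  -357  -427
f: -216  -353  -536  -771  -1064  -1421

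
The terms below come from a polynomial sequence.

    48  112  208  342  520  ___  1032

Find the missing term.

748

Using the first 5 terms:
64  96  134  178
32  38  44
6  6
Constant third difference = 6.
Extend forward: 44 + 6 = 50;  178 + 50 = 228;  520 + 228 = 748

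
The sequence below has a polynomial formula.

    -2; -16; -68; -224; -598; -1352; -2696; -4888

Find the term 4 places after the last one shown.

-14 , -52 , -156 , -374 , -754 , -1344 , -2192
-38 , -104 , -218 , -380 , -590 , -848
-66 , -114 , -162 , -210 , -258
-48 , -48 , -48 , -48
The fourth differences are constant (-48).
-258 − 48 = -306;  -848 − 306 = -1154;  -2192 − 1154 = -3346;  -4888 − 3346 = -8234
-306 − 48 = -354;  -1154 − 354 = -1508;  -3346 − 1508 = -4854;  -8234 − 4854 = -13088
-354 − 48 = -402;  -1508 − 402 = -1910;  -4854 − 1910 = -6764;  -13088 − 6764 = -19852
-402 − 48 = -450;  -1910 − 450 = -2360;  -6764 − 2360 = -9124;  -19852 − 9124 = -28976

-28976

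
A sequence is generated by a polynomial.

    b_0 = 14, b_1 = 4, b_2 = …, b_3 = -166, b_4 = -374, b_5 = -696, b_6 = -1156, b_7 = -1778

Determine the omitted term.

Using the last 5 terms:
Δ: -208  -322  -460  -622
Δ²: -114  -138  -162
Δ³: -24  -24
Constant third difference = -24.
Extend backward: -114 + 24 = -90;  -208 + 90 = -118;  -166 + 118 = -48

-48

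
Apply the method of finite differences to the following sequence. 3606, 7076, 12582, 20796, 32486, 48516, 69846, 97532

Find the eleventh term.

Δ: 3470  5506  8214  11690  16030  21330  27686
Δ²: 2036  2708  3476  4340  5300  6356
Δ³: 672  768  864  960  1056
Δ⁴: 96  96  96  96
The fourth differences are constant (96).
1056 + 96 = 1152;  6356 + 1152 = 7508;  27686 + 7508 = 35194;  97532 + 35194 = 132726
1152 + 96 = 1248;  7508 + 1248 = 8756;  35194 + 8756 = 43950;  132726 + 43950 = 176676
1248 + 96 = 1344;  8756 + 1344 = 10100;  43950 + 10100 = 54050;  176676 + 54050 = 230726

230726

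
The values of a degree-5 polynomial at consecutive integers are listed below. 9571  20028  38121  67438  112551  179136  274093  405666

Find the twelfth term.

Δ: 10457, 18093, 29317, 45113, 66585, 94957, 131573
Δ²: 7636, 11224, 15796, 21472, 28372, 36616
Δ³: 3588, 4572, 5676, 6900, 8244
Δ⁴: 984, 1104, 1224, 1344
Δ⁵: 120, 120, 120
The fifth differences are constant (120).
1344 + 120 = 1464;  8244 + 1464 = 9708;  36616 + 9708 = 46324;  131573 + 46324 = 177897;  405666 + 177897 = 583563
1464 + 120 = 1584;  9708 + 1584 = 11292;  46324 + 11292 = 57616;  177897 + 57616 = 235513;  583563 + 235513 = 819076
1584 + 120 = 1704;  11292 + 1704 = 12996;  57616 + 12996 = 70612;  235513 + 70612 = 306125;  819076 + 306125 = 1125201
1704 + 120 = 1824;  12996 + 1824 = 14820;  70612 + 14820 = 85432;  306125 + 85432 = 391557;  1125201 + 391557 = 1516758

1516758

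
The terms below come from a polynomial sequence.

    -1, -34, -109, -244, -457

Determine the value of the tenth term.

-3322

First differences: -33  -75  -135  -213
Second differences: -42  -60  -78
Third differences: -18  -18
The third differences are constant (-18).
-78 − 18 = -96;  -213 − 96 = -309;  -457 − 309 = -766
-96 − 18 = -114;  -309 − 114 = -423;  -766 − 423 = -1189
-114 − 18 = -132;  -423 − 132 = -555;  -1189 − 555 = -1744
-132 − 18 = -150;  -555 − 150 = -705;  -1744 − 705 = -2449
-150 − 18 = -168;  -705 − 168 = -873;  -2449 − 873 = -3322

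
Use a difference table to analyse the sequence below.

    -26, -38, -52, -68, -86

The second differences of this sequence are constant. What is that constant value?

-2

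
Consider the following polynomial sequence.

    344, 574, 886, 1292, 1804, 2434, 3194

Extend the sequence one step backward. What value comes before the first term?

First differences: 230  312  406  512  630  760
Second differences: 82  94  106  118  130
Third differences: 12  12  12  12
The third differences are constant at 12.
Work back: 82 − 12 = 70;  230 − 70 = 160;  344 − 160 = 184

184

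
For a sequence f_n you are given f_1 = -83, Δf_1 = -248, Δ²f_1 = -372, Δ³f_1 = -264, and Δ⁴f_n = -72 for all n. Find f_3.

-951

Build the table forward from the leading diagonal:
Fourth differences: -72  -72  -72
Third differences: -264  -336  -408
Second differences: -372  -636  -972
First differences: -248  -620  -1256
f: -83  -331  -951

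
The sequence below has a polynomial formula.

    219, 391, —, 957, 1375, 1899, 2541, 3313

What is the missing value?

633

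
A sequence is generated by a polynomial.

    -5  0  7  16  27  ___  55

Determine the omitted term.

40

Using the first 5 terms:
Δ: 5, 7, 9, 11
Δ²: 2, 2, 2
Constant second difference = 2.
Extend forward: 11 + 2 = 13;  27 + 13 = 40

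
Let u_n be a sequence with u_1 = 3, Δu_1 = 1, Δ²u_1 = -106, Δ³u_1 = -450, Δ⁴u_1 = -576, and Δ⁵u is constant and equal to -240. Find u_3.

-101

Build the table forward from the leading diagonal:
Δ⁵: -240  -240  -240
Δ⁴: -576  -816  -1056
Δ³: -450  -1026  -1842
Δ²: -106  -556  -1582
Δ: 1  -105  -661
u: 3  4  -101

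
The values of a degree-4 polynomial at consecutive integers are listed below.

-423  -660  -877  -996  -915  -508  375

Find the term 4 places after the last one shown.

12507

Δ: -237, -217, -119, 81, 407, 883
Δ²: 20, 98, 200, 326, 476
Δ³: 78, 102, 126, 150
Δ⁴: 24, 24, 24
Fourth differences constant at 24.
150 + 24 = 174;  476 + 174 = 650;  883 + 650 = 1533;  375 + 1533 = 1908
174 + 24 = 198;  650 + 198 = 848;  1533 + 848 = 2381;  1908 + 2381 = 4289
198 + 24 = 222;  848 + 222 = 1070;  2381 + 1070 = 3451;  4289 + 3451 = 7740
222 + 24 = 246;  1070 + 246 = 1316;  3451 + 1316 = 4767;  7740 + 4767 = 12507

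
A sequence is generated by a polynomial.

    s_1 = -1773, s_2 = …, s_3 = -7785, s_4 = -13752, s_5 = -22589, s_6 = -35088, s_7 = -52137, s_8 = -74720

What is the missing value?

-3992

Using the last 6 terms:
Δ: -5967, -8837, -12499, -17049, -22583
Δ²: -2870, -3662, -4550, -5534
Δ³: -792, -888, -984
Δ⁴: -96, -96
Constant fourth difference = -96.
Extend backward: -792 + 96 = -696;  -2870 + 696 = -2174;  -5967 + 2174 = -3793;  -7785 + 3793 = -3992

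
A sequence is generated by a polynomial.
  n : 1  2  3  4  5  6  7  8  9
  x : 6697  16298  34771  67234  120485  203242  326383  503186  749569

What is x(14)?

3797354

First differences: 9601 , 18473 , 32463 , 53251 , 82757 , 123141 , 176803 , 246383
Second differences: 8872 , 13990 , 20788 , 29506 , 40384 , 53662 , 69580
Third differences: 5118 , 6798 , 8718 , 10878 , 13278 , 15918
Fourth differences: 1680 , 1920 , 2160 , 2400 , 2640
Fifth differences: 240 , 240 , 240 , 240
Constant fifth difference = 240, so extend:
2640 + 240 = 2880;  15918 + 2880 = 18798;  69580 + 18798 = 88378;  246383 + 88378 = 334761;  749569 + 334761 = 1084330
2880 + 240 = 3120;  18798 + 3120 = 21918;  88378 + 21918 = 110296;  334761 + 110296 = 445057;  1084330 + 445057 = 1529387
3120 + 240 = 3360;  21918 + 3360 = 25278;  110296 + 25278 = 135574;  445057 + 135574 = 580631;  1529387 + 580631 = 2110018
3360 + 240 = 3600;  25278 + 3600 = 28878;  135574 + 28878 = 164452;  580631 + 164452 = 745083;  2110018 + 745083 = 2855101
3600 + 240 = 3840;  28878 + 3840 = 32718;  164452 + 32718 = 197170;  745083 + 197170 = 942253;  2855101 + 942253 = 3797354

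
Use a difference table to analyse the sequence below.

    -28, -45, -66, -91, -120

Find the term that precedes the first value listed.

Δ: -17  -21  -25  -29
Δ²: -4  -4  -4
The second differences are constant at -4.
Work back: -17 + 4 = -13;  -28 + 13 = -15

-15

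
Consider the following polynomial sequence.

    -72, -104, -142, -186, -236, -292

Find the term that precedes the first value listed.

-32  -38  -44  -50  -56
-6  -6  -6  -6
The second differences are constant at -6.
Work back: -32 + 6 = -26;  -72 + 26 = -46

-46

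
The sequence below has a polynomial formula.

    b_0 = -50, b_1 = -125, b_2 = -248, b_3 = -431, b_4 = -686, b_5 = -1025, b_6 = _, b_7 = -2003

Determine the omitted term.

-1460

Using the first 6 terms:
Δ: -75  -123  -183  -255  -339
Δ²: -48  -60  -72  -84
Δ³: -12  -12  -12
Constant third difference = -12.
Extend forward: -84 − 12 = -96;  -339 − 96 = -435;  -1025 − 435 = -1460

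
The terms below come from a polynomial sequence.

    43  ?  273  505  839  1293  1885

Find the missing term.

Using the last 5 terms:
D1: 232, 334, 454, 592
D2: 102, 120, 138
D3: 18, 18
Constant third difference = 18.
Extend backward: 102 − 18 = 84;  232 − 84 = 148;  273 − 148 = 125

125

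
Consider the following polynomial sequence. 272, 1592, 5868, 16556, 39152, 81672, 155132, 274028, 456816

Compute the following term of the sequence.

Δ: 1320  4276  10688  22596  42520  73460  118896  182788
Δ²: 2956  6412  11908  19924  30940  45436  63892
Δ³: 3456  5496  8016  11016  14496  18456
Δ⁴: 2040  2520  3000  3480  3960
Δ⁵: 480  480  480  480
Constant fifth difference = 480, so extend:
3960 + 480 = 4440;  18456 + 4440 = 22896;  63892 + 22896 = 86788;  182788 + 86788 = 269576;  456816 + 269576 = 726392

726392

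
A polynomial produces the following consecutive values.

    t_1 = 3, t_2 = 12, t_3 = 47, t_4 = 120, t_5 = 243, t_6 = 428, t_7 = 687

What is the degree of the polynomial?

3

9, 35, 73, 123, 185, 259
26, 38, 50, 62, 74
12, 12, 12, 12
The third differences are constant, so the polynomial has degree 3.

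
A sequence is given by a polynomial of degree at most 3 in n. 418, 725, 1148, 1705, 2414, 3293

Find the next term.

Δ: 307, 423, 557, 709, 879
Δ²: 116, 134, 152, 170
Δ³: 18, 18, 18
The third differences are constant (18).
170 + 18 = 188;  879 + 188 = 1067;  3293 + 1067 = 4360

4360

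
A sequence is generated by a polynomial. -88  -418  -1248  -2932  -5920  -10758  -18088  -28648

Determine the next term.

-43272

First differences: -330, -830, -1684, -2988, -4838, -7330, -10560
Second differences: -500, -854, -1304, -1850, -2492, -3230
Third differences: -354, -450, -546, -642, -738
Fourth differences: -96, -96, -96, -96
Fourth differences constant at -96.
-738 − 96 = -834;  -3230 − 834 = -4064;  -10560 − 4064 = -14624;  -28648 − 14624 = -43272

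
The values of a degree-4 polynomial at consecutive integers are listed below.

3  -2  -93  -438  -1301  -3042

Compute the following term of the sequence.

D1: -5, -91, -345, -863, -1741
D2: -86, -254, -518, -878
D3: -168, -264, -360
D4: -96, -96
Fourth differences constant at -96.
-360 − 96 = -456;  -878 − 456 = -1334;  -1741 − 1334 = -3075;  -3042 − 3075 = -6117

-6117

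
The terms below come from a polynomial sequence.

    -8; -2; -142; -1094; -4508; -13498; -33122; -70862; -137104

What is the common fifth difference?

Δ: 6, -140, -952, -3414, -8990, -19624, -37740, -66242
Δ²: -146, -812, -2462, -5576, -10634, -18116, -28502
Δ³: -666, -1650, -3114, -5058, -7482, -10386
Δ⁴: -984, -1464, -1944, -2424, -2904
Δ⁵: -480, -480, -480, -480

-480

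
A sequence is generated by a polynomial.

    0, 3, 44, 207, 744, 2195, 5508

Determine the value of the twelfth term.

Δ: 3  41  163  537  1451  3313
Δ²: 38  122  374  914  1862
Δ³: 84  252  540  948
Δ⁴: 168  288  408
Δ⁵: 120  120
The fifth differences are constant (120).
408 + 120 = 528;  948 + 528 = 1476;  1862 + 1476 = 3338;  3313 + 3338 = 6651;  5508 + 6651 = 12159
528 + 120 = 648;  1476 + 648 = 2124;  3338 + 2124 = 5462;  6651 + 5462 = 12113;  12159 + 12113 = 24272
648 + 120 = 768;  2124 + 768 = 2892;  5462 + 2892 = 8354;  12113 + 8354 = 20467;  24272 + 20467 = 44739
768 + 120 = 888;  2892 + 888 = 3780;  8354 + 3780 = 12134;  20467 + 12134 = 32601;  44739 + 32601 = 77340
888 + 120 = 1008;  3780 + 1008 = 4788;  12134 + 4788 = 16922;  32601 + 16922 = 49523;  77340 + 49523 = 126863

126863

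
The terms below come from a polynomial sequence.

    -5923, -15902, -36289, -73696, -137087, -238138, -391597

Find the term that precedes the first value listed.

-1732

Δ: -9979, -20387, -37407, -63391, -101051, -153459
Δ²: -10408, -17020, -25984, -37660, -52408
Δ³: -6612, -8964, -11676, -14748
Δ⁴: -2352, -2712, -3072
Δ⁵: -360, -360
The fifth differences are constant at -360.
Work back: -2352 + 360 = -1992;  -6612 + 1992 = -4620;  -10408 + 4620 = -5788;  -9979 + 5788 = -4191;  -5923 + 4191 = -1732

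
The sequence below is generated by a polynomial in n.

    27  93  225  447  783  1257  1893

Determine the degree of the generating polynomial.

3

D1: 66, 132, 222, 336, 474, 636
D2: 66, 90, 114, 138, 162
D3: 24, 24, 24, 24
The third differences are constant, so the polynomial has degree 3.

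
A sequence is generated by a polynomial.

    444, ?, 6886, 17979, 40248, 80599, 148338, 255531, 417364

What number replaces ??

2103

Using the last 7 terms:
11093, 22269, 40351, 67739, 107193, 161833
11176, 18082, 27388, 39454, 54640
6906, 9306, 12066, 15186
2400, 2760, 3120
360, 360
Constant fifth difference = 360.
Extend backward: 2400 − 360 = 2040;  6906 − 2040 = 4866;  11176 − 4866 = 6310;  11093 − 6310 = 4783;  6886 − 4783 = 2103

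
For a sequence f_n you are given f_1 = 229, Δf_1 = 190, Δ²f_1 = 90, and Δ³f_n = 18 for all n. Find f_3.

699

Build the table forward from the leading diagonal:
Δ³: 18, 18, 18
Δ²: 90, 108, 126
Δ: 190, 280, 388
f: 229, 419, 699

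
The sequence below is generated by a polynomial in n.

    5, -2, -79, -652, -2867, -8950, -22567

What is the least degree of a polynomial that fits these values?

5

-7, -77, -573, -2215, -6083, -13617
-70, -496, -1642, -3868, -7534
-426, -1146, -2226, -3666
-720, -1080, -1440
-360, -360
The fifth differences are constant, so the polynomial has degree 5.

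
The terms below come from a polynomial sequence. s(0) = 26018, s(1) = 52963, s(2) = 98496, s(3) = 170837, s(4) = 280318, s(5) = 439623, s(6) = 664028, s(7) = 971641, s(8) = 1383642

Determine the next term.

1924523

Δ: 26945 , 45533 , 72341 , 109481 , 159305 , 224405 , 307613 , 412001
Δ²: 18588 , 26808 , 37140 , 49824 , 65100 , 83208 , 104388
Δ³: 8220 , 10332 , 12684 , 15276 , 18108 , 21180
Δ⁴: 2112 , 2352 , 2592 , 2832 , 3072
Δ⁵: 240 , 240 , 240 , 240
Constant fifth difference = 240, so extend:
3072 + 240 = 3312;  21180 + 3312 = 24492;  104388 + 24492 = 128880;  412001 + 128880 = 540881;  1383642 + 540881 = 1924523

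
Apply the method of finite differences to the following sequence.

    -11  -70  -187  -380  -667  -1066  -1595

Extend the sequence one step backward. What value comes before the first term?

8

Δ: -59  -117  -193  -287  -399  -529
Δ²: -58  -76  -94  -112  -130
Δ³: -18  -18  -18  -18
The third differences are constant at -18.
Work back: -58 + 18 = -40;  -59 + 40 = -19;  -11 + 19 = 8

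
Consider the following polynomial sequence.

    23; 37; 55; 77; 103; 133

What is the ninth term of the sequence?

247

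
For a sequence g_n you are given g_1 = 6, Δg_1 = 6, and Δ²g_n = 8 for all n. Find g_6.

116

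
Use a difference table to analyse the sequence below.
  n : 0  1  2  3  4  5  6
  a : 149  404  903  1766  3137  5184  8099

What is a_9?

24332

255  499  863  1371  2047  2915
244  364  508  676  868
120  144  168  192
24  24  24
Constant fourth difference = 24, so extend:
192 + 24 = 216;  868 + 216 = 1084;  2915 + 1084 = 3999;  8099 + 3999 = 12098
216 + 24 = 240;  1084 + 240 = 1324;  3999 + 1324 = 5323;  12098 + 5323 = 17421
240 + 24 = 264;  1324 + 264 = 1588;  5323 + 1588 = 6911;  17421 + 6911 = 24332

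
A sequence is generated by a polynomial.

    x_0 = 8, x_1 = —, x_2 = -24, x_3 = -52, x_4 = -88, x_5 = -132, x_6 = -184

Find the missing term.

Using the last 5 terms:
-28, -36, -44, -52
-8, -8, -8
Constant second difference = -8.
Extend backward: -28 + 8 = -20;  -24 + 20 = -4

-4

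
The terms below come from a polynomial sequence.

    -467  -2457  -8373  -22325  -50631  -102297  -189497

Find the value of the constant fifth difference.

Δ: -1990, -5916, -13952, -28306, -51666, -87200
Δ²: -3926, -8036, -14354, -23360, -35534
Δ³: -4110, -6318, -9006, -12174
Δ⁴: -2208, -2688, -3168
Δ⁵: -480, -480

-480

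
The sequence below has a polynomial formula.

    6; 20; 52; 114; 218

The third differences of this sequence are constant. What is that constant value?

12

First differences: 14, 32, 62, 104
Second differences: 18, 30, 42
Third differences: 12, 12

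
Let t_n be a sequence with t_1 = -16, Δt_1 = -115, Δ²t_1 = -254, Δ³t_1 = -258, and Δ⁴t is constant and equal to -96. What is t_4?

-1381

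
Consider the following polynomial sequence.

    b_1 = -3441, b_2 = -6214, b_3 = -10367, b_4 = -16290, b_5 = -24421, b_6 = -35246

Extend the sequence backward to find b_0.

Δ: -2773, -4153, -5923, -8131, -10825
Δ²: -1380, -1770, -2208, -2694
Δ³: -390, -438, -486
Δ⁴: -48, -48
The fourth differences are constant at -48.
Work back: -390 + 48 = -342;  -1380 + 342 = -1038;  -2773 + 1038 = -1735;  -3441 + 1735 = -1706

-1706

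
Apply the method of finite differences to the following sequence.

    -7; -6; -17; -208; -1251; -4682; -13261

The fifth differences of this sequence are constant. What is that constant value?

-360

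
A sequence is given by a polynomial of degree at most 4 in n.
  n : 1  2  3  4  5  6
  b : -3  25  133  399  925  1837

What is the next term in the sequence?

3285

28, 108, 266, 526, 912
80, 158, 260, 386
78, 102, 126
24, 24
The fourth differences are constant (24).
126 + 24 = 150;  386 + 150 = 536;  912 + 536 = 1448;  1837 + 1448 = 3285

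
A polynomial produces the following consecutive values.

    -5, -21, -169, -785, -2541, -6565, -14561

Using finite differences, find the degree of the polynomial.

5

First differences: -16, -148, -616, -1756, -4024, -7996
Second differences: -132, -468, -1140, -2268, -3972
Third differences: -336, -672, -1128, -1704
Fourth differences: -336, -456, -576
Fifth differences: -120, -120
The fifth differences are constant, so the polynomial has degree 5.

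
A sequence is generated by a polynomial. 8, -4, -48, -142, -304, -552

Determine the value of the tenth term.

-2764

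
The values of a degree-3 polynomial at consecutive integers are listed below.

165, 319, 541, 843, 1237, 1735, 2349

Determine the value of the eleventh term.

6205

Δ: 154, 222, 302, 394, 498, 614
Δ²: 68, 80, 92, 104, 116
Δ³: 12, 12, 12, 12
Third differences constant at 12.
116 + 12 = 128;  614 + 128 = 742;  2349 + 742 = 3091
128 + 12 = 140;  742 + 140 = 882;  3091 + 882 = 3973
140 + 12 = 152;  882 + 152 = 1034;  3973 + 1034 = 5007
152 + 12 = 164;  1034 + 164 = 1198;  5007 + 1198 = 6205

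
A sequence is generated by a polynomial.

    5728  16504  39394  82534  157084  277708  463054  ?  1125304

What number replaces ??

Using the first 7 terms:
10776  22890  43140  74550  120624  185346
12114  20250  31410  46074  64722
8136  11160  14664  18648
3024  3504  3984
480  480
Constant fifth difference = 480.
Extend forward: 3984 + 480 = 4464;  18648 + 4464 = 23112;  64722 + 23112 = 87834;  185346 + 87834 = 273180;  463054 + 273180 = 736234

736234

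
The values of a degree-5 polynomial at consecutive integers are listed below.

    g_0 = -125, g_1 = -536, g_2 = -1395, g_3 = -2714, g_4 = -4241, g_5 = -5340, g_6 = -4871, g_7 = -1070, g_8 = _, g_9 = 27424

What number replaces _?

Using the first 8 terms:
-411, -859, -1319, -1527, -1099, 469, 3801
-448, -460, -208, 428, 1568, 3332
-12, 252, 636, 1140, 1764
264, 384, 504, 624
120, 120, 120
Constant fifth difference = 120.
Extend forward: 624 + 120 = 744;  1764 + 744 = 2508;  3332 + 2508 = 5840;  3801 + 5840 = 9641;  -1070 + 9641 = 8571

8571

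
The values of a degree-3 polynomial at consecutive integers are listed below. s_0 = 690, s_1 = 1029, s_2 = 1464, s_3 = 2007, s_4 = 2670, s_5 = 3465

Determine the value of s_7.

5499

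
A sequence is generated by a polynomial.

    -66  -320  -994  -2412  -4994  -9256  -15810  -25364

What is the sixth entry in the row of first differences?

-6554

First differences: -254, -674, -1418, -2582, -4262, -6554, -9554
Second differences: -420, -744, -1164, -1680, -2292, -3000
Third differences: -324, -420, -516, -612, -708
Fourth differences: -96, -96, -96, -96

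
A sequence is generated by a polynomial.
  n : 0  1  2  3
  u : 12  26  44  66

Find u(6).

156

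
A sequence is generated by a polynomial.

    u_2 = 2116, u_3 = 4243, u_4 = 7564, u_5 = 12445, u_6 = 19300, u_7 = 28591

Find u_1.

First differences: 2127, 3321, 4881, 6855, 9291
Second differences: 1194, 1560, 1974, 2436
Third differences: 366, 414, 462
Fourth differences: 48, 48
The fourth differences are constant at 48.
Work back: 366 − 48 = 318;  1194 − 318 = 876;  2127 − 876 = 1251;  2116 − 1251 = 865

865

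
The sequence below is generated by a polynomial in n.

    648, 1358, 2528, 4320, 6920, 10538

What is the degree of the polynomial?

Δ: 710, 1170, 1792, 2600, 3618
Δ²: 460, 622, 808, 1018
Δ³: 162, 186, 210
Δ⁴: 24, 24
The fourth differences are constant, so the polynomial has degree 4.

4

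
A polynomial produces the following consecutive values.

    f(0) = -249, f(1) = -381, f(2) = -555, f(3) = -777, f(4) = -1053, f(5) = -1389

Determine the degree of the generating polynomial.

3

Δ: -132, -174, -222, -276, -336
Δ²: -42, -48, -54, -60
Δ³: -6, -6, -6
The third differences are constant, so the polynomial has degree 3.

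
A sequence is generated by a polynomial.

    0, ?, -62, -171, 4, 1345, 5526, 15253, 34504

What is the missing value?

Using the last 7 terms:
Δ: -109, 175, 1341, 4181, 9727, 19251
Δ²: 284, 1166, 2840, 5546, 9524
Δ³: 882, 1674, 2706, 3978
Δ⁴: 792, 1032, 1272
Δ⁵: 240, 240
Constant fifth difference = 240.
Extend backward: 792 − 240 = 552;  882 − 552 = 330;  284 − 330 = -46;  -109 + 46 = -63;  -62 + 63 = 1

1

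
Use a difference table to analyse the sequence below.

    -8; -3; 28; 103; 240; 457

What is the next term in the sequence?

772

Δ: 5, 31, 75, 137, 217
Δ²: 26, 44, 62, 80
Δ³: 18, 18, 18
The third differences are constant (18).
80 + 18 = 98;  217 + 98 = 315;  457 + 315 = 772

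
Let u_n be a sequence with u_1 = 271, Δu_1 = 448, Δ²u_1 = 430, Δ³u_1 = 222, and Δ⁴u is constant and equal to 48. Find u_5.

5579

Build the table forward from the leading diagonal:
Δ⁴: 48  48  48  48  48
Δ³: 222  270  318  366  414
Δ²: 430  652  922  1240  1606
Δ: 448  878  1530  2452  3692
u: 271  719  1597  3127  5579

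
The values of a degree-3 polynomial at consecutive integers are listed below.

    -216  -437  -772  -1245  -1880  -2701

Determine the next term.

-221 , -335 , -473 , -635 , -821
-114 , -138 , -162 , -186
-24 , -24 , -24
The third differences are constant (-24).
-186 − 24 = -210;  -821 − 210 = -1031;  -2701 − 1031 = -3732

-3732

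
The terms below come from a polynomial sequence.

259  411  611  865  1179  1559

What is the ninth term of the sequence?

3155

152, 200, 254, 314, 380
48, 54, 60, 66
6, 6, 6
Third differences constant at 6.
66 + 6 = 72;  380 + 72 = 452;  1559 + 452 = 2011
72 + 6 = 78;  452 + 78 = 530;  2011 + 530 = 2541
78 + 6 = 84;  530 + 84 = 614;  2541 + 614 = 3155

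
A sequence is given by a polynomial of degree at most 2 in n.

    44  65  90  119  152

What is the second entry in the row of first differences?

D1: 21, 25, 29, 33
D2: 4, 4, 4

25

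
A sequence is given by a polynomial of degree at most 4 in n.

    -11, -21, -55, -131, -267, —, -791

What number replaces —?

Using the first 5 terms:
Δ: -10  -34  -76  -136
Δ²: -24  -42  -60
Δ³: -18  -18
Constant third difference = -18.
Extend forward: -60 − 18 = -78;  -136 − 78 = -214;  -267 − 214 = -481

-481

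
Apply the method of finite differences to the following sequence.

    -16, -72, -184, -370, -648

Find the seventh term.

-1552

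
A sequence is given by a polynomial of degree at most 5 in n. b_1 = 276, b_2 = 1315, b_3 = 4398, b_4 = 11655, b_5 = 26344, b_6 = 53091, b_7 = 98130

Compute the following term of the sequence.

169543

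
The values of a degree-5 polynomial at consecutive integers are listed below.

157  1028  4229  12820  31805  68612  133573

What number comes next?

240404

871, 3201, 8591, 18985, 36807, 64961
2330, 5390, 10394, 17822, 28154
3060, 5004, 7428, 10332
1944, 2424, 2904
480, 480
Fifth differences constant at 480.
2904 + 480 = 3384;  10332 + 3384 = 13716;  28154 + 13716 = 41870;  64961 + 41870 = 106831;  133573 + 106831 = 240404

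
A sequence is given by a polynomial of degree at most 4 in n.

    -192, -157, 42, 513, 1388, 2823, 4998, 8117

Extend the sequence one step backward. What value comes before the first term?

35, 199, 471, 875, 1435, 2175, 3119
164, 272, 404, 560, 740, 944
108, 132, 156, 180, 204
24, 24, 24, 24
The fourth differences are constant at 24.
Work back: 108 − 24 = 84;  164 − 84 = 80;  35 − 80 = -45;  -192 + 45 = -147

-147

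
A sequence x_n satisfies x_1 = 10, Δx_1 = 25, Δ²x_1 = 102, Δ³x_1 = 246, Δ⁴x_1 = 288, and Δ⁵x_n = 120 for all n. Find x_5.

1994

Build the table forward from the leading diagonal:
Δ⁵: 120, 120, 120, 120, 120
Δ⁴: 288, 408, 528, 648, 768
Δ³: 246, 534, 942, 1470, 2118
Δ²: 102, 348, 882, 1824, 3294
Δ: 25, 127, 475, 1357, 3181
x: 10, 35, 162, 637, 1994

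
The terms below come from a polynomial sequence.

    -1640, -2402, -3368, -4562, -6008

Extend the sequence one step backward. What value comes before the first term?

First differences: -762  -966  -1194  -1446
Second differences: -204  -228  -252
Third differences: -24  -24
The third differences are constant at -24.
Work back: -204 + 24 = -180;  -762 + 180 = -582;  -1640 + 582 = -1058

-1058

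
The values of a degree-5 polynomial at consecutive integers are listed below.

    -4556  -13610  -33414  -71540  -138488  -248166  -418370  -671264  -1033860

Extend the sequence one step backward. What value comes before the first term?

-1128

First differences: -9054  -19804  -38126  -66948  -109678  -170204  -252894  -362596
Second differences: -10750  -18322  -28822  -42730  -60526  -82690  -109702
Third differences: -7572  -10500  -13908  -17796  -22164  -27012
Fourth differences: -2928  -3408  -3888  -4368  -4848
Fifth differences: -480  -480  -480  -480
The fifth differences are constant at -480.
Work back: -2928 + 480 = -2448;  -7572 + 2448 = -5124;  -10750 + 5124 = -5626;  -9054 + 5626 = -3428;  -4556 + 3428 = -1128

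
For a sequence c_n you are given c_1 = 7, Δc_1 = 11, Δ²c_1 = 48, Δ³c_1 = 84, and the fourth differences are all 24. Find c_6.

Build the table forward from the leading diagonal:
D4: 24  24  24  24  24  24
D3: 84  108  132  156  180  204
D2: 48  132  240  372  528  708
D1: 11  59  191  431  803  1331
c: 7  18  77  268  699  1502

1502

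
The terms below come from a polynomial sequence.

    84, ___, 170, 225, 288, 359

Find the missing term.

123

Using the last 4 terms:
55  63  71
8  8
Constant second difference = 8.
Extend backward: 55 − 8 = 47;  170 − 47 = 123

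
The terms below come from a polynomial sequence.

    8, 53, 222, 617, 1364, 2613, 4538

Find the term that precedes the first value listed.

Δ: 45, 169, 395, 747, 1249, 1925
Δ²: 124, 226, 352, 502, 676
Δ³: 102, 126, 150, 174
Δ⁴: 24, 24, 24
The fourth differences are constant at 24.
Work back: 102 − 24 = 78;  124 − 78 = 46;  45 − 46 = -1;  8 + 1 = 9

9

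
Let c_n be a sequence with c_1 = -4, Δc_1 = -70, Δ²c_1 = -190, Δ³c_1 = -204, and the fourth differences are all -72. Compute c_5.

Build the table forward from the leading diagonal:
Fourth differences: -72, -72, -72, -72, -72
Third differences: -204, -276, -348, -420, -492
Second differences: -190, -394, -670, -1018, -1438
First differences: -70, -260, -654, -1324, -2342
c: -4, -74, -334, -988, -2312

-2312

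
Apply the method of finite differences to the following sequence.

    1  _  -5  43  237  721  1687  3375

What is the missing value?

-3

Using the last 6 terms:
First differences: 48  194  484  966  1688
Second differences: 146  290  482  722
Third differences: 144  192  240
Fourth differences: 48  48
Constant fourth difference = 48.
Extend backward: 144 − 48 = 96;  146 − 96 = 50;  48 − 50 = -2;  -5 + 2 = -3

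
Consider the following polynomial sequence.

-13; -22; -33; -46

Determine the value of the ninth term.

-141

First differences: -9  -11  -13
Second differences: -2  -2
Second differences constant at -2.
-13 − 2 = -15;  -46 − 15 = -61
-15 − 2 = -17;  -61 − 17 = -78
-17 − 2 = -19;  -78 − 19 = -97
-19 − 2 = -21;  -97 − 21 = -118
-21 − 2 = -23;  -118 − 23 = -141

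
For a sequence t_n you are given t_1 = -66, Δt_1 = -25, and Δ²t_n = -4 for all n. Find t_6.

-231

Build the table forward from the leading diagonal:
Second differences: -4, -4, -4, -4, -4, -4
First differences: -25, -29, -33, -37, -41, -45
t: -66, -91, -120, -153, -190, -231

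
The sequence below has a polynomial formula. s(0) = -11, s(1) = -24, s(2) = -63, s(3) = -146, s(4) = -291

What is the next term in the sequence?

First differences: -13 , -39 , -83 , -145
Second differences: -26 , -44 , -62
Third differences: -18 , -18
The third differences are constant (-18).
-62 − 18 = -80;  -145 − 80 = -225;  -291 − 225 = -516

-516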